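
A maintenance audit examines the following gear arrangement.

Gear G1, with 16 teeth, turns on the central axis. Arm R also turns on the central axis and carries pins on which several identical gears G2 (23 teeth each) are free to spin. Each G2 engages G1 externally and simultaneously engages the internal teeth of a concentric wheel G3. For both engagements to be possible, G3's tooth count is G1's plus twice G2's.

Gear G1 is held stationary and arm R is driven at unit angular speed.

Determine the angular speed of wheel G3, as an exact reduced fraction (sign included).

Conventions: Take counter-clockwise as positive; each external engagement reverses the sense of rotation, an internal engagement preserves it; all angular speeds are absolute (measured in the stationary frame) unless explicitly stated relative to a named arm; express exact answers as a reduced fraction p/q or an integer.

recognized (axles ride arm R): planetary set, 16/23/62 teeth
ring teeth: 16 + 2·23 = 62
16(ω_sun−ω_arm) = −62(ω_ring−ω_arm),  ω_sun = 0, ω_arm = 1
ω_ring = 1 − (16/62)(0−1) = 39/31
exact speed ratio = 39/31

39/31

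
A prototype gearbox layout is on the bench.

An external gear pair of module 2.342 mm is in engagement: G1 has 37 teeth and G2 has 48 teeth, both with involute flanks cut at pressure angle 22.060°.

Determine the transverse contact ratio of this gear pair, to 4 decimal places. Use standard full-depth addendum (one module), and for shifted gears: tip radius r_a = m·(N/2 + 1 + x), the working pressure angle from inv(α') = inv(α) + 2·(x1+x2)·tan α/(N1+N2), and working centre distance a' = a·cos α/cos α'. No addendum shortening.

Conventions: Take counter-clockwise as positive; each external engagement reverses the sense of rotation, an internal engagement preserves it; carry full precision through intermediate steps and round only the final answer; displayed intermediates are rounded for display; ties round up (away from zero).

recognized (one external pair, fixed centres): single-mesh tooth geometry, m = 2.342, N1 = 37, N2 = 48
base radii: r_b1 = 40.155076, r_b2 = 52.093072
tip radii: r_a1 = 45.669000, r_a2 = 58.550000
no profile shift: α' = α, a' = a
action lengths: √(r_a1²−r_b1²) = 21.753791, √(r_a2²−r_b2²) = 26.728531
base pitch p_b = π·m·cos α = 6.818967
CR = (21.753791 + 26.728531 − 99.535000·sin 22.06000°)/6.818967 = 1.627700
contact ratio ≈ 1.6277

1.6277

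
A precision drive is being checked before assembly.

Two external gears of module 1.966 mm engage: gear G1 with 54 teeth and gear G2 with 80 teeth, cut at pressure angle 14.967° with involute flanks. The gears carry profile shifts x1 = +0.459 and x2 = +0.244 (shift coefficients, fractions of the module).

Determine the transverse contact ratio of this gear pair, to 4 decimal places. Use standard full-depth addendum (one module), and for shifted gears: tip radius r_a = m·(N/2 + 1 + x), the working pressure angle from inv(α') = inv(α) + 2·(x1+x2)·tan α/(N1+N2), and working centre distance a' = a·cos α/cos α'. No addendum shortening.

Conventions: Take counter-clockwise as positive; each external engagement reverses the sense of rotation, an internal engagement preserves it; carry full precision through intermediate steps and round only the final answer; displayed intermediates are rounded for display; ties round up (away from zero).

class = single-mesh tooth geometry [involute pair 54T × 80T, m = 1.966]
base radii: r_b1 = 51.281179, r_b2 = 75.972117
tip radii: r_a1 = 55.950394, r_a2 = 81.085704
inv(α') = inv(14.967°) + 2·(+0.459+0.244)·tan α/(54+80) = 0.00891354  ⇒  α' = 16.93156°
a' = a·cos α / cos α' = 131.7220·cos 14.967°/cos 16.93156° = 133.019242
action lengths: √(r_a1²−r_b1²) = 22.376042, √(r_a2²−r_b2²) = 28.339527
base pitch p_b = π·m·cos α = 5.966836
CR = (22.376042 + 28.339527 − 133.019242·sin 16.93156°)/5.966836 = 2.007174
contact ratio ≈ 2.0072

2.0072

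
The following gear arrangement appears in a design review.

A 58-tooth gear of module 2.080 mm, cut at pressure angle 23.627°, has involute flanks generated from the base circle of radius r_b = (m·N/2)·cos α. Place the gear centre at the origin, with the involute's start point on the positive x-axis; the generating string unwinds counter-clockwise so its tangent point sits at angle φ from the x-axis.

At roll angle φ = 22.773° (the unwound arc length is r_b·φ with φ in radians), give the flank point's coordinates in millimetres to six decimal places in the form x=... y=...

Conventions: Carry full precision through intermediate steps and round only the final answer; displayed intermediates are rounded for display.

recognized (one wheel, involute flank): single-mesh tooth geometry, m = 2.080, N = 58
pitch radius r_p = m·N/2 = 2.080·58/2 = 60.320000
base radius r_b = r_p·cos α = 60.320000·cos 23.627° = 55.263614
roll angle φ = 22.773° = 0.39746383 rad
x = r_b·(cos φ + φ·sin φ) = 59.457924
y = r_b·(sin φ − φ·cos φ) = 1.138504

x=59.457924 y=1.138504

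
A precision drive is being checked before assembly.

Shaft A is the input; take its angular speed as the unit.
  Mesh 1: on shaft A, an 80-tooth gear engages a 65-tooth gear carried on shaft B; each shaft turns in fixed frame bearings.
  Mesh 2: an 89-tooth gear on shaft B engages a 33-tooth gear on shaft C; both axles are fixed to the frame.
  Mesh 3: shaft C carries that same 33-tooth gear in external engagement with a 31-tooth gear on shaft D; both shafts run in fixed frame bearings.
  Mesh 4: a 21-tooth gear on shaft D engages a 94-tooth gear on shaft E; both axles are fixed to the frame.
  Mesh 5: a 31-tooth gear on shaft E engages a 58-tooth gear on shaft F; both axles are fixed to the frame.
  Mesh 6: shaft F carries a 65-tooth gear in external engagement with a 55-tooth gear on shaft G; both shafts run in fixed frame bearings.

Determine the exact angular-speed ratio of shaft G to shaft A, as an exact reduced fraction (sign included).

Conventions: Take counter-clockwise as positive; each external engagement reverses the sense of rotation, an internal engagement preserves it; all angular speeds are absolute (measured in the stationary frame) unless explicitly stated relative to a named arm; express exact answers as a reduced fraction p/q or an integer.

7476/14993

class = fixed-axis compound train [6 meshes; 6 ratios multiply, 6 sense flips]
mesh 1 [80T→65T]: running ratio 16/13, sense −
mesh 2 [89T→33T]: running ratio 1424/429, sense +
mesh 3 [33T→31T]: running ratio 1424/403, sense −
mesh 4 [21T→94T]: running ratio 14952/18941, sense +
mesh 5 [31T→58T]: running ratio 7476/17719, sense −
mesh 6 [65T→55T]: running ratio 7476/14993, sense +
ω_out/ω_in = 7476/14993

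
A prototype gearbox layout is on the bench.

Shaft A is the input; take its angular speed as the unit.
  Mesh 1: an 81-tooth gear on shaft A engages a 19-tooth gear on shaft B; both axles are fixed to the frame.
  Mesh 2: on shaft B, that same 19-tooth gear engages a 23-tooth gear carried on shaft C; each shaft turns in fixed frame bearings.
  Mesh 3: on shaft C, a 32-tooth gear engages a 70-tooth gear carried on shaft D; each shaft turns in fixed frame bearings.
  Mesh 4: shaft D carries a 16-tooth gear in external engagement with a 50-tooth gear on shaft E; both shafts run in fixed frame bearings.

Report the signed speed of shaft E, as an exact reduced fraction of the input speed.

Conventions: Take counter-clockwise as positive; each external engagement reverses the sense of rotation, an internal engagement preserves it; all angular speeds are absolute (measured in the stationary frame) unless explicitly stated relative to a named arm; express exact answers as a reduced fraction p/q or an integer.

4-mesh fixed-axis compound train (all bearings frame-fixed)
mesh 1 [81T→19T]: |ω|/ω_in = 1×81/19 = 81/19, sense flips to −
mesh 2 [19T→23T]: |ω|/ω_in = (81/19)×19/23 = 81/23, sense flips to +
mesh 3 [32T→70T]: |ω|/ω_in = (81/23)×32/70 = 1296/805, sense flips to −
mesh 4 [16T→50T]: |ω|/ω_in = (1296/805)×16/50 = 10368/20125, sense flips to +
signed output speed (× input speed) = 10368/20125

10368/20125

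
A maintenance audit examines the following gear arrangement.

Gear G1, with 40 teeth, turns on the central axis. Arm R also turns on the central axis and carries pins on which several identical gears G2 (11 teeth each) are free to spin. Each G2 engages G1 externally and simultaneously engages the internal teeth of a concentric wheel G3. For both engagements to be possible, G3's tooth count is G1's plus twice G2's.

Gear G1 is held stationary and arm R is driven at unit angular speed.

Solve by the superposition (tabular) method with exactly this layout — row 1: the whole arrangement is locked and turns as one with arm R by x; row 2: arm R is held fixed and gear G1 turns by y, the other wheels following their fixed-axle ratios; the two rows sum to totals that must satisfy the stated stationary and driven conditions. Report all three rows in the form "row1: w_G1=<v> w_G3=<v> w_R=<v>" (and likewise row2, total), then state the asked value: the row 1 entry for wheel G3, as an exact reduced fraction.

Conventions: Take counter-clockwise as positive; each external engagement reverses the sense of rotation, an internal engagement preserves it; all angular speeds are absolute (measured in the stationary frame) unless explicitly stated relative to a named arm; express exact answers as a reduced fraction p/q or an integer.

row1: w_G1=1 w_G3=1 w_R=1
row2: w_G1=-1 w_G3=20/31 w_R=0
total: w_G1=0 w_G3=51/31 w_R=1
asked value: 1

recognized (axles ride arm R): planetary set, 40/11/62 teeth
superposition row 1 [locked train]: every member turns x
row 2 (arm held, sun turns y): ω_ring = −(40/62)·y, ω_arm = 0
boundary: total ω_sun = x + y = 0 and total ω_arm = x = 1  ⇒  y = -1, x = 1
row 2 ring = −(40/62)·(-1) = 20/31
totals (row 1 + row 2): sun 1 + (-1) = 0, ring 1 + 20/31 = 51/31, arm 1 + 0 = 1
asked cell (row1, ring) = 1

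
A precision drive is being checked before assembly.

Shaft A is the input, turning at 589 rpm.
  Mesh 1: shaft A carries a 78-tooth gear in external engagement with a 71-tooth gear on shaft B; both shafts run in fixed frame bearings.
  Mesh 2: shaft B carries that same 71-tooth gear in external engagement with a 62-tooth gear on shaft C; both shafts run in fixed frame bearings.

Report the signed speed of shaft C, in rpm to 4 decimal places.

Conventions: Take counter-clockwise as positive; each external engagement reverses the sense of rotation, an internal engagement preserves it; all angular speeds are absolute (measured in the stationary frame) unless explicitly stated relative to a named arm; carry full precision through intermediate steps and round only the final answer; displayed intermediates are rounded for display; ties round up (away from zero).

+741.0000 rpm

topology: fixed-axis compound train — 2 meshes, A→C
mesh 1 [78T→71T]: ω = 589.0000×78/71 = 647.0704 rpm, sense flips to −
mesh 2 [71T→62T]: ω = 647.0704×71/62 = 741.0000 rpm, sense flips to +
signed output speed = +741.0000 rpm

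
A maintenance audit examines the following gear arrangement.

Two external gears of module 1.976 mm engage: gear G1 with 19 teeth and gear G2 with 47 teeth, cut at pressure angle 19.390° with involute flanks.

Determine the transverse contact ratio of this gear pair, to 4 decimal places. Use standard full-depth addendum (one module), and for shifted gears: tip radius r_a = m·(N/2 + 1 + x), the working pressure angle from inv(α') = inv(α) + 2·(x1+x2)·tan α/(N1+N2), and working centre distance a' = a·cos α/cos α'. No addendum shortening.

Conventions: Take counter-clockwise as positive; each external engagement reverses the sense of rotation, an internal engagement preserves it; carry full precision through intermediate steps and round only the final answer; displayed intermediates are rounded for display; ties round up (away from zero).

recognized (one external pair, fixed centres): single-mesh tooth geometry, m = 1.976, N1 = 19, N2 = 47
base radii: r_b1 = 17.707264, r_b2 = 43.802179
tip radii: r_a1 = 20.748000, r_a2 = 48.412000
no profile shift: α' = α, a' = a
action lengths: √(r_a1²−r_b1²) = 10.813525, √(r_a2²−r_b2²) = 20.617732
base pitch p_b = π·m·cos α = 5.855685
CR = (10.813525 + 20.617732 − 65.208000·sin 19.39000°)/5.855685 = 1.670587
contact ratio ≈ 1.6706

1.6706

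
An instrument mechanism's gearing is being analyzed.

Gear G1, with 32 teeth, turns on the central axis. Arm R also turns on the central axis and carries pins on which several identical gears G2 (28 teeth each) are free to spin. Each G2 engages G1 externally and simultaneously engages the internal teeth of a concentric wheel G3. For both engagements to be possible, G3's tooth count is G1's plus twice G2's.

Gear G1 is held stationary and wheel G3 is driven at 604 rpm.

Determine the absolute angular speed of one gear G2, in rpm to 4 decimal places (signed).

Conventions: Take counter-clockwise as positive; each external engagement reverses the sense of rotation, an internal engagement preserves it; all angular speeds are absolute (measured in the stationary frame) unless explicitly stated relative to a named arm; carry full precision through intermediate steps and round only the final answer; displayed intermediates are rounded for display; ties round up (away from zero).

+949.1429 rpm

recognized (axles ride arm R): planetary set, 32/28/88 teeth
normalise by the input: solve with ω_ring = 1, then scale by 604 rpm
ring teeth: 32 + 2·28 = 88
32(ω_sun−ω_arm) = −88(ω_ring−ω_arm),  ω_sun = 0, ω_ring = 1
32(0−ω_arm) = −88(1−ω_arm)  ⇒  120·ω_arm = 88  ⇒  ω_arm = 11/15
sun–planet mesh: 32·(0−11/15) = −28·(ω_p−ω_arm)  ⇒  ω_p−ω_arm = 88/105
ω_p = 11/15 + 88/105 = 11/7
scale: ω_p = 11/7 × 604 rpm = +949.1429 rpm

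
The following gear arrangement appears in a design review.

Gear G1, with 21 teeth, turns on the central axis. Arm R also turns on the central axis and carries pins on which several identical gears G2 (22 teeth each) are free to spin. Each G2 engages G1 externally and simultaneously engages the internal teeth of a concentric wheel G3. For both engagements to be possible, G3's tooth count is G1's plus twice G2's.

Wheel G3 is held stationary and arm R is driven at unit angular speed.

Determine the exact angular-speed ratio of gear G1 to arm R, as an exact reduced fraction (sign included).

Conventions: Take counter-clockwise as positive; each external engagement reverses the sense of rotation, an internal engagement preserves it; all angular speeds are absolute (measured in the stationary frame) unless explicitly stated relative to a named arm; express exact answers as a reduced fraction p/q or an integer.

86/21

planetary set (21T centre, 22T on arm, 65T internal) — Willis relation
ring teeth: 21 + 2·22 = 65
21(ω_sun−ω_arm) = −65(ω_ring−ω_arm),  ω_ring = 0, ω_arm = 1
ω_sun = 1 − (65/21)(0−1) = 86/21
ω_out/ω_in = 86/21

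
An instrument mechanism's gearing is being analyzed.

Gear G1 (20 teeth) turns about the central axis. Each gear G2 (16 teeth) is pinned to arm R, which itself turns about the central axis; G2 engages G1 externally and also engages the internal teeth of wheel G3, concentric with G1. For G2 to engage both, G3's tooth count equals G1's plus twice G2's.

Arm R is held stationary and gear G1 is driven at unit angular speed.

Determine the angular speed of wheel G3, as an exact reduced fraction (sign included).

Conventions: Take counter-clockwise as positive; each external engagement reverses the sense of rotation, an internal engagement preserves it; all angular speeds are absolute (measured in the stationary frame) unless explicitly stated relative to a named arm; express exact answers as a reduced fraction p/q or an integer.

planetary set (20T centre, 16T on arm, 52T internal) — Willis relation
ring teeth: 20 + 2·16 = 52
20(ω_sun−ω_arm) = −52(ω_ring−ω_arm),  ω_arm = 0, ω_sun = 1
ω_ring = 0 − (20/52)(1−0) = -5/13
exact speed ratio = -5/13

-5/13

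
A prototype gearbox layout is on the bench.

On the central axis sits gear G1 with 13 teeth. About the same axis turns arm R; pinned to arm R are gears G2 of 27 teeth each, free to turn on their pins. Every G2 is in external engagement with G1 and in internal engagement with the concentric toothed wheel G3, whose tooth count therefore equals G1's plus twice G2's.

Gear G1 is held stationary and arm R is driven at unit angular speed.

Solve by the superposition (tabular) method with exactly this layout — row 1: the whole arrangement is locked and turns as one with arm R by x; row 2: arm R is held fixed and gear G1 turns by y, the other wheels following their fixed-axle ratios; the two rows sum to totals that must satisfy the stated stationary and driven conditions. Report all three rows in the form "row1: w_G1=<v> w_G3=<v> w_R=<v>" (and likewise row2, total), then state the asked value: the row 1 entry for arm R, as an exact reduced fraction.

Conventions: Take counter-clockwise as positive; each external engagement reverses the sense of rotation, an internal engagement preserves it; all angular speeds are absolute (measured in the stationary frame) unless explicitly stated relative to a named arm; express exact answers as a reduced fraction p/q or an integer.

row1: w_G1=1 w_G3=1 w_R=1
row2: w_G1=-1 w_G3=13/67 w_R=0
total: w_G1=0 w_G3=80/67 w_R=1
asked value: 1

planetary set (13T centre, 27T on arm, 67T internal) — Willis relation
row 1: whole set turns with the arm by x
row 2: sun turns y, ring = −(13/67)·y, arm 0
boundary: total ω_sun = x + y = 0 and total ω_arm = x = 1  ⇒  y = -1, x = 1
row 2 ring = −(13/67)·(-1) = 13/67
totals (row 1 + row 2): sun 1 + (-1) = 0, ring 1 + 13/67 = 80/67, arm 1 + 0 = 1
asked cell (row1, arm) = 1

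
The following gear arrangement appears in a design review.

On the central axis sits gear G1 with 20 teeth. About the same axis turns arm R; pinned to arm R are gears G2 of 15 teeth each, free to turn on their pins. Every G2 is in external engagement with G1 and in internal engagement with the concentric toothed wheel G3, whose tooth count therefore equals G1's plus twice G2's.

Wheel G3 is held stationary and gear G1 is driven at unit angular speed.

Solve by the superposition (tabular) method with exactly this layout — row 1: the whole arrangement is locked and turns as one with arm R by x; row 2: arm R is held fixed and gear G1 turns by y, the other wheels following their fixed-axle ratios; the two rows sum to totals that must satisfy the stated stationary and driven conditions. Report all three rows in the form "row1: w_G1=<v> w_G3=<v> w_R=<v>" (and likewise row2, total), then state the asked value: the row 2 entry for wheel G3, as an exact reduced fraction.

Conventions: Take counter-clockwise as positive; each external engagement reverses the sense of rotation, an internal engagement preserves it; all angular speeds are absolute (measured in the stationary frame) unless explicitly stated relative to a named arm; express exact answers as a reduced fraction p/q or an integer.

recognized (axles ride arm R): planetary set, 20/15/50 teeth
row 1 (train locked, turned with arm): all members turn x
superposition row 2 [arm held]: sun y, ring −(20/50)·y, arm 0
boundary: total ω_ring = x − (20/50)·y = 0 and total ω_sun = x + y = 1  ⇒  y = 5/7, x = 2/7
row 2 ring = −(20/50)·5/7 = -2/7
totals (row 1 + row 2): sun 2/7 + 5/7 = 1, ring 2/7 + (-2/7) = 0, arm 2/7 + 0 = 2/7
asked cell (row2, ring) = -2/7

row1: w_G1=2/7 w_G3=2/7 w_R=2/7
row2: w_G1=5/7 w_G3=-2/7 w_R=0
total: w_G1=1 w_G3=0 w_R=2/7
asked value: -2/7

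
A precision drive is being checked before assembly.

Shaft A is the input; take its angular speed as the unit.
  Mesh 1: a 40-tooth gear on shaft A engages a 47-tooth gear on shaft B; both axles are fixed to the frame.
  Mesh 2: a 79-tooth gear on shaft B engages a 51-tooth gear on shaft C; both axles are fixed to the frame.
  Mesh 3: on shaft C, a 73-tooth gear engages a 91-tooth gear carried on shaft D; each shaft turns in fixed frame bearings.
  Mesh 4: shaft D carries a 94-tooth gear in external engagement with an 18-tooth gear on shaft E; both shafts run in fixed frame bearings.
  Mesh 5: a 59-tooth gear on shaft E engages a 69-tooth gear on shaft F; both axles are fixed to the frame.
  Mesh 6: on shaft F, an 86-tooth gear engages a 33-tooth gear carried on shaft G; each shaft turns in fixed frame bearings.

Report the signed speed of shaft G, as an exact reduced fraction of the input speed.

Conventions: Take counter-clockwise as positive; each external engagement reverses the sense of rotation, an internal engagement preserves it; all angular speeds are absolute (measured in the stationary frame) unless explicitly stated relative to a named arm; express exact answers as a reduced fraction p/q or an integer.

1170470320/95108013

6-mesh fixed-axis compound train (all bearings frame-fixed)
mesh 1 [40T→47T]: |ω|/ω_in = 1×40/47 = 40/47, sense flips to −
mesh 2 [79T→51T]: |ω|/ω_in = (40/47)×79/51 = 3160/2397, sense flips to +
mesh 3 [73T→91T]: |ω|/ω_in = (3160/2397)×73/91 = 230680/218127, sense flips to −
mesh 4 [94T→18T]: |ω|/ω_in = (230680/218127)×94/18 = 230680/41769, sense flips to +
mesh 5 [59T→69T]: |ω|/ω_in = (230680/41769)×59/69 = 13610120/2882061, sense flips to −
mesh 6 [86T→33T]: |ω|/ω_in = (13610120/2882061)×86/33 = 1170470320/95108013, sense flips to +
signed output speed (× input speed) = 1170470320/95108013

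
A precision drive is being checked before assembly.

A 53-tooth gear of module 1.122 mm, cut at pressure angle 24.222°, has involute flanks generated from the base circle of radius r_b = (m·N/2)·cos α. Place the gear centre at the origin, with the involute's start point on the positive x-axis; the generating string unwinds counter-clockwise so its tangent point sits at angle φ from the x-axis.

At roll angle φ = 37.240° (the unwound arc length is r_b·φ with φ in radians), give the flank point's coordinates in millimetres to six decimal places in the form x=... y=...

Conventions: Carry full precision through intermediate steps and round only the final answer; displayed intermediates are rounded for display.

x=32.251977 y=2.378465

recognized (one wheel, involute flank): single-mesh tooth geometry, m = 1.122, N = 53
pitch radius r_p = m·N/2 = 1.122·53/2 = 29.733000
base radius r_b = r_p·cos α = 29.733000·cos 24.222° = 27.115385
roll angle φ = 37.240° = 0.64996061 rad
x = r_b·(cos φ + φ·sin φ) = 32.251977
y = r_b·(sin φ − φ·cos φ) = 2.378465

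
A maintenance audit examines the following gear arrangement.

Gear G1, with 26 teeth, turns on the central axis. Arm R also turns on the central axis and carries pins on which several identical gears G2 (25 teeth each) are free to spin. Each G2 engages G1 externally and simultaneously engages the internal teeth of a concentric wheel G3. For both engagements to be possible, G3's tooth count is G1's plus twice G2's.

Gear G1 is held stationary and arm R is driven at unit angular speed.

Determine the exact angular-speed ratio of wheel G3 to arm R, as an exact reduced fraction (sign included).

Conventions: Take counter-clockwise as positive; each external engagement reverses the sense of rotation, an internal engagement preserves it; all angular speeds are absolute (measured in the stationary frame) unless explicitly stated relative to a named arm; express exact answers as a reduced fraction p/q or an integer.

51/38

recognized (axles ride arm R): planetary set, 26/25/76 teeth
ring teeth: 26 + 2·25 = 76
26(ω_sun−ω_arm) = −76(ω_ring−ω_arm),  ω_sun = 0, ω_arm = 1
ω_ring = 1 − (26/76)(0−1) = 51/38
ω_out/ω_in = 51/38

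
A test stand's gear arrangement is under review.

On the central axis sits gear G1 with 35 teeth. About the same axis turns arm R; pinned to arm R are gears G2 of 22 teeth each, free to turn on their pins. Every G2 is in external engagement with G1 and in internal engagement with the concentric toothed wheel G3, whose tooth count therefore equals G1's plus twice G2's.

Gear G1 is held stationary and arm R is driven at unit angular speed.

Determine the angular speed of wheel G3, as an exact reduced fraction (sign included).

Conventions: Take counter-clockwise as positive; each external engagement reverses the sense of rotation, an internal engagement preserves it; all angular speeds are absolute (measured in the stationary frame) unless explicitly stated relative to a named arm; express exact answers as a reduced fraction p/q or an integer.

114/79

topology: planetary set — G1 35T / G2 22T / G3 79T, arm = carrier (Willis)
ring teeth: 35 + 2·22 = 79
35(ω_sun−ω_arm) = −79(ω_ring−ω_arm),  ω_sun = 0, ω_arm = 1
ω_ring = 1 − (35/79)(0−1) = 114/79
exact speed ratio = 114/79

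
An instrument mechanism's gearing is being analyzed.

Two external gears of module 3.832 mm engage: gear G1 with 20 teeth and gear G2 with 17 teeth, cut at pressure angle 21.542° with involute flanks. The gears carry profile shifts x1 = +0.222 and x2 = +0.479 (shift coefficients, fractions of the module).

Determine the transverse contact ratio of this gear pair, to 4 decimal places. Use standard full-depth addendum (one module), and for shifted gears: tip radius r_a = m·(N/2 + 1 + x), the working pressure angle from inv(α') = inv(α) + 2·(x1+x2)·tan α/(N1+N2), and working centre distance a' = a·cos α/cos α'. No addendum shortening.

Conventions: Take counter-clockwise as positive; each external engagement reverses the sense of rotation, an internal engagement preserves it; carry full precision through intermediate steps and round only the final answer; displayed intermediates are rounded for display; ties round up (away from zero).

recognized (one external pair, fixed centres): single-mesh tooth geometry, m = 3.832, N1 = 20, N2 = 17
base radii: r_b1 = 35.643297, r_b2 = 30.296802
tip radii: r_a1 = 43.002704, r_a2 = 38.239528
inv(α') = inv(21.542°) + 2·(+0.222+0.479)·tan α/(20+17) = 0.03373678  ⇒  α' = 25.94926°
a' = a·cos α / cos α' = 70.8920·cos 21.542°/cos 25.94926° = 73.333434
action lengths: √(r_a1²−r_b1²) = 24.058012, √(r_a2²−r_b2²) = 23.331637
base pitch p_b = π·m·cos α = 11.197672
CR = (24.058012 + 23.331637 − 73.333434·sin 25.94926°)/11.197672 = 1.366424
contact ratio ≈ 1.3664

1.3664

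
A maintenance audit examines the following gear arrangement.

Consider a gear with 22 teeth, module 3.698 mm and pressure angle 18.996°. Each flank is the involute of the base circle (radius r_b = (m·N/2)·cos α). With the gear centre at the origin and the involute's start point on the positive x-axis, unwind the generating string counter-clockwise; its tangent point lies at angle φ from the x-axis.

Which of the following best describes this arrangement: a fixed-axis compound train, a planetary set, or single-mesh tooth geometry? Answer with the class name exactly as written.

single-mesh tooth geometry

class = single-mesh tooth geometry [base-circle involute, m = 3.698, 22T]
classification: single-mesh tooth geometry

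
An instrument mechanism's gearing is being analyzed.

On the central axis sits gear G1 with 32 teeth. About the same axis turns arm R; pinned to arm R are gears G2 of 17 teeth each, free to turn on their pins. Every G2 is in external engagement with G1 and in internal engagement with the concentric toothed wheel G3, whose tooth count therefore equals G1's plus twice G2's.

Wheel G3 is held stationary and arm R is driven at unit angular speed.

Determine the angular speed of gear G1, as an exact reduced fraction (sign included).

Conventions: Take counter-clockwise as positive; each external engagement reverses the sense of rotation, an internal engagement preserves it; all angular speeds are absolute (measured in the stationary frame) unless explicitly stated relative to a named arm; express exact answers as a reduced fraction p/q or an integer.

49/16

recognized (axles ride arm R): planetary set, 32/17/66 teeth
ring teeth: 32 + 2·17 = 66
32(ω_sun−ω_arm) = −66(ω_ring−ω_arm),  ω_ring = 0, ω_arm = 1
ω_sun = 1 − (66/32)(0−1) = 49/16
exact speed ratio = 49/16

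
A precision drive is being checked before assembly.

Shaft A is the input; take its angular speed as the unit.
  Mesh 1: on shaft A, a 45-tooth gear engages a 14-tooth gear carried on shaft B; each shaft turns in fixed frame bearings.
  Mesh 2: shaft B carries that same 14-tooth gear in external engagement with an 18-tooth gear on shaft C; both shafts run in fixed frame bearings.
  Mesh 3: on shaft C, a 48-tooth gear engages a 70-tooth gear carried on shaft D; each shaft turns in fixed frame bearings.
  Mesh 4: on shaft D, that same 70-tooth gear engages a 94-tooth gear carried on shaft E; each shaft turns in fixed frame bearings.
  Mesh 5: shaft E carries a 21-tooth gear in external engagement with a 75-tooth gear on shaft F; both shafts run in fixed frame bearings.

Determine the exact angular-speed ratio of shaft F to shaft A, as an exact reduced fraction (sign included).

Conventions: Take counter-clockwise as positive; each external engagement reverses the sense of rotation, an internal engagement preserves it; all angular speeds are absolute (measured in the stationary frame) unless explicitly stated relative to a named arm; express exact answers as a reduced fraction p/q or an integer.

-84/235

class = fixed-axis compound train [5 meshes; 5 ratios multiply, 5 sense flips]
mesh 1 [45T→14T]: running ratio 45/14, sense −
mesh 2 [14T→18T]: running ratio 5/2, sense +
mesh 3 [48T→70T]: running ratio 12/7, sense −
mesh 4 [70T→94T]: running ratio 60/47, sense +
mesh 5 [21T→75T]: running ratio 84/235, sense −
ω_out/ω_in = -84/235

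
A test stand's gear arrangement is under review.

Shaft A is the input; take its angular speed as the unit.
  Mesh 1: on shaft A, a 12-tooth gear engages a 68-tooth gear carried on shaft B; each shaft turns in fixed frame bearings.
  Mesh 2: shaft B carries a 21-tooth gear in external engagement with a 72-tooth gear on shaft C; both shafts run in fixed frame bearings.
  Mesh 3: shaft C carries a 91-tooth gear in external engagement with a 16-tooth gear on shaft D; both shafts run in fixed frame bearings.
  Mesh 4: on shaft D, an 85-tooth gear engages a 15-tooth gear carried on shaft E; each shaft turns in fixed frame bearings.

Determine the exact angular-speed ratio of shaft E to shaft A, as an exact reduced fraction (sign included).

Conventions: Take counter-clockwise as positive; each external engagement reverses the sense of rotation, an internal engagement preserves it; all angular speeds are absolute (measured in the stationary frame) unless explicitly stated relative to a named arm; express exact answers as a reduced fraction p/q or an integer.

class = fixed-axis compound train [4 meshes; 4 ratios multiply, 4 sense flips]
mesh 1 [12T→68T]: running ratio 3/17, sense −
mesh 2 [21T→72T]: running ratio 7/136, sense +
mesh 3 [91T→16T]: running ratio 637/2176, sense −
mesh 4 [85T→15T]: running ratio 637/384, sense +
ω_out/ω_in = 637/384

637/384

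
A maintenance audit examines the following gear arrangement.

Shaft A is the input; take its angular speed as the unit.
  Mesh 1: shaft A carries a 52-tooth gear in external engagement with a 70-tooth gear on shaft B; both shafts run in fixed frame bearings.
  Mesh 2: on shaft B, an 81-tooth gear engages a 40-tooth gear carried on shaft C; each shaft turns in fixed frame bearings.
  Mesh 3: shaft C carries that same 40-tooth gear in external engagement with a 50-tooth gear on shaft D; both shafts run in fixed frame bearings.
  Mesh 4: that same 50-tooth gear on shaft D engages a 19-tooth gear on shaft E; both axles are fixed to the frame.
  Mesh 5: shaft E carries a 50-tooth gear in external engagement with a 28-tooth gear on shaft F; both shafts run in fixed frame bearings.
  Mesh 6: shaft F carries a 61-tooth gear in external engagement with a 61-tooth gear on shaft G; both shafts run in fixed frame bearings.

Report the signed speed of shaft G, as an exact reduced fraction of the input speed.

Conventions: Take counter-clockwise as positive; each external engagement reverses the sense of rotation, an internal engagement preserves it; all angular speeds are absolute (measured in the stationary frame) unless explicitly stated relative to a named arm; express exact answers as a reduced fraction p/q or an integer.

6-mesh fixed-axis compound train (all bearings frame-fixed)
mesh 1 [52T→70T]: |ω|/ω_in = 1×52/70 = 26/35, sense flips to −
mesh 2 [81T→40T]: |ω|/ω_in = (26/35)×81/40 = 1053/700, sense flips to +
mesh 3 [40T→50T]: |ω|/ω_in = (1053/700)×40/50 = 1053/875, sense flips to −
mesh 4 [50T→19T]: |ω|/ω_in = (1053/875)×50/19 = 2106/665, sense flips to +
mesh 5 [50T→28T]: |ω|/ω_in = (2106/665)×50/28 = 5265/931, sense flips to −
mesh 6 [61T→61T]: |ω|/ω_in = (5265/931)×61/61 = 5265/931, sense flips to +
signed output speed (× input speed) = 5265/931

5265/931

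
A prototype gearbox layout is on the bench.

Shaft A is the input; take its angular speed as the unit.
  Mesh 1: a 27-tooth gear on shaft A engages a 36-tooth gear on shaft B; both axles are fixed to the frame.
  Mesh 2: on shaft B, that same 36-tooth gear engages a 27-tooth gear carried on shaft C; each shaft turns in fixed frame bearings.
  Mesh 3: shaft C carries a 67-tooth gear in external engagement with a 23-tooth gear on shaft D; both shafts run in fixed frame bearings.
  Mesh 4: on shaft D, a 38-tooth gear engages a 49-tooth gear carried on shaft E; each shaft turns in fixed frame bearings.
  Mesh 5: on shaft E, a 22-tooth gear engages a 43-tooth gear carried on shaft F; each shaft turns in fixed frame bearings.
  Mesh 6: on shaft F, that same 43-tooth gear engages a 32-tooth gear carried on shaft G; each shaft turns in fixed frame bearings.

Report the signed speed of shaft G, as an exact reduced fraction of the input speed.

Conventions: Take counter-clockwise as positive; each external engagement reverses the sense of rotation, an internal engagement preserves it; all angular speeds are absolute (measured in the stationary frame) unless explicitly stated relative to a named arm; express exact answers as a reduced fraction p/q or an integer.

14003/9016

6-mesh fixed-axis compound train (all bearings frame-fixed)
mesh 1 [27T→36T]: |ω|/ω_in = 1×27/36 = 3/4, sense flips to −
mesh 2 [36T→27T]: |ω|/ω_in = (3/4)×36/27 = 1, sense flips to +
mesh 3 [67T→23T]: |ω|/ω_in = 1×67/23 = 67/23, sense flips to −
mesh 4 [38T→49T]: |ω|/ω_in = (67/23)×38/49 = 2546/1127, sense flips to +
mesh 5 [22T→43T]: |ω|/ω_in = (2546/1127)×22/43 = 56012/48461, sense flips to −
mesh 6 [43T→32T]: |ω|/ω_in = (56012/48461)×43/32 = 14003/9016, sense flips to +
signed output speed (× input speed) = 14003/9016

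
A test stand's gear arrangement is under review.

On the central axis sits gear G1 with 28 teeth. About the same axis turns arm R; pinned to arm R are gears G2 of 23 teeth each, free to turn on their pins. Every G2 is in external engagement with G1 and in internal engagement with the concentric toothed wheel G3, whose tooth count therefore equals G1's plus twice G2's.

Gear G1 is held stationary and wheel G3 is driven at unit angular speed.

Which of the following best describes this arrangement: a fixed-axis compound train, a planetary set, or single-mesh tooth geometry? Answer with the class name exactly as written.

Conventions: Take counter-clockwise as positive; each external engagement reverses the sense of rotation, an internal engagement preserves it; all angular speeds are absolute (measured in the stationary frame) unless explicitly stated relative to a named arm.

recognized (axles ride arm R): planetary set, 28/23/74 teeth
classification: planetary set

planetary set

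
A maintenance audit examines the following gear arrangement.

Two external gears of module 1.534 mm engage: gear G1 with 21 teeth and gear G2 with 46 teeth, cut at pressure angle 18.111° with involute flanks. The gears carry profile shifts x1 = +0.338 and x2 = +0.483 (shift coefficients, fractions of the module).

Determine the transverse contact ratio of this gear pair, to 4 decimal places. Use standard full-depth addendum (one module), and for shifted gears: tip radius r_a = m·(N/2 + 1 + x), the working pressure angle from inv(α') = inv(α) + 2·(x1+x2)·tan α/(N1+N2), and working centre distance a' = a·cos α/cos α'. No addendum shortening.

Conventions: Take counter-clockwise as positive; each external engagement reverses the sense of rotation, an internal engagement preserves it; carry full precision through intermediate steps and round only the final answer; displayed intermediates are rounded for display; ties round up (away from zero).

class = single-mesh tooth geometry [involute pair 21T × 46T, m = 1.534]
base radii: r_b1 = 15.308996, r_b2 = 33.533991
tip radii: r_a1 = 18.159492, r_a2 = 37.556922
inv(α') = inv(18.111°) + 2·(+0.338+0.483)·tan α/(21+46) = 0.01898179  ⇒  α' = 21.61640°
a' = a·cos α / cos α' = 51.3890·cos 18.111°/cos 21.61640° = 52.537922
action lengths: √(r_a1²−r_b1²) = 9.767384, √(r_a2²−r_b2²) = 16.911352
base pitch p_b = π·m·cos α = 4.580441
CR = (9.767384 + 16.911352 − 52.537922·sin 21.61640°)/4.580441 = 1.599029
contact ratio ≈ 1.5990

1.5990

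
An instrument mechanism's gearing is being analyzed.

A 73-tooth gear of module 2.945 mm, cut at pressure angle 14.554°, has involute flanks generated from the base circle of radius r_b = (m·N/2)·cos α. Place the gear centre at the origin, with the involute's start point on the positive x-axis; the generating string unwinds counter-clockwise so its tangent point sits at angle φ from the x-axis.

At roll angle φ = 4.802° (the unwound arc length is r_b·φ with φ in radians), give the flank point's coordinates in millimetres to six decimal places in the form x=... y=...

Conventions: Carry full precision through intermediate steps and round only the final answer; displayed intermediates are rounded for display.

x=104.407969 y=0.020403

class = single-mesh tooth geometry [base-circle involute, m = 2.945, 73T]
pitch radius r_p = m·N/2 = 2.945·73/2 = 107.492500
base radius r_b = r_p·cos α = 107.492500·cos 14.554° = 104.043198
roll angle φ = 4.802° = 0.08381071 rad
x = r_b·(cos φ + φ·sin φ) = 104.407969
y = r_b·(sin φ − φ·cos φ) = 0.020403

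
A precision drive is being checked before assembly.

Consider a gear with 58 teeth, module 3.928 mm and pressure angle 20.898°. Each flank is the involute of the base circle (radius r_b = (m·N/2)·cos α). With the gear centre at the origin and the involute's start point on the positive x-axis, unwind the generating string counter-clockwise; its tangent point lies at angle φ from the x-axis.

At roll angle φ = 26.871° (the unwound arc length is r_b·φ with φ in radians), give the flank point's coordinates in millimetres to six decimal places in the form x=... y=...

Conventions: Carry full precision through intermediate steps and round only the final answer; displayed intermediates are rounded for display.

class = single-mesh tooth geometry [base-circle involute, m = 3.928, 58T]
pitch radius r_p = m·N/2 = 3.928·58/2 = 113.912000
base radius r_b = r_p·cos α = 113.912000·cos 20.898° = 106.418519
roll angle φ = 26.871° = 0.46898742 rad
x = r_b·(cos φ + φ·sin φ) = 117.486138
y = r_b·(sin φ − φ·cos φ) = 3.579291

x=117.486138 y=3.579291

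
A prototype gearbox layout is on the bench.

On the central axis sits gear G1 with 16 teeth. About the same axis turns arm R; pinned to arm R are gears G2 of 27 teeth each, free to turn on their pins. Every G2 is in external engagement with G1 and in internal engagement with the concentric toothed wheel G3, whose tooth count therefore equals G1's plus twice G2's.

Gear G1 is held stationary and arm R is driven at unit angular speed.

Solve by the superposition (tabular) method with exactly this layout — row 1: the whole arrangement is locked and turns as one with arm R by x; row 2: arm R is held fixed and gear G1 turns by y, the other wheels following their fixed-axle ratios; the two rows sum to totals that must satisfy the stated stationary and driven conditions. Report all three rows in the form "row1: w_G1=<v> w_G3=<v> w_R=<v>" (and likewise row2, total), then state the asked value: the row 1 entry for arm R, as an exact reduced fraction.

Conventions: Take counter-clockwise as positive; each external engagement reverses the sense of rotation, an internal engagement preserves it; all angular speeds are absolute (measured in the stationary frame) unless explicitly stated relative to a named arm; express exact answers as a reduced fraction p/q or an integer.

recognized (axles ride arm R): planetary set, 16/27/70 teeth
row 1: whole set turns with the arm by x
row 2 — arm fixed, fixed-axis ratios: sun y, ring −(16/70)·y, arm 0
boundary: total ω_sun = x + y = 0 and total ω_arm = x = 1  ⇒  y = -1, x = 1
row 2 ring = −(16/70)·(-1) = 8/35
totals (row 1 + row 2): sun 1 + (-1) = 0, ring 1 + 8/35 = 43/35, arm 1 + 0 = 1
asked cell (row1, arm) = 1

row1: w_G1=1 w_G3=1 w_R=1
row2: w_G1=-1 w_G3=8/35 w_R=0
total: w_G1=0 w_G3=43/35 w_R=1
asked value: 1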